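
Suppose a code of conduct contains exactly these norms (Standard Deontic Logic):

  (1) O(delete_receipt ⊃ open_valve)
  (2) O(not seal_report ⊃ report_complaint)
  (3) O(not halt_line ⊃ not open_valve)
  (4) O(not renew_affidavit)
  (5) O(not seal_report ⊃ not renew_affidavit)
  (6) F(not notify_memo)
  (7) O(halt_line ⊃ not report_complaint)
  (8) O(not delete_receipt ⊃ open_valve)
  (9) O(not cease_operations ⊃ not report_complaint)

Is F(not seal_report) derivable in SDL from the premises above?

Yes

Premises 1 and 8 cover both cases: O(delete_receipt ⊃ open_valve) and O(not delete_receipt ⊃ open_valve). Since delete_receipt ∨ not delete_receipt is a tautology, O(open_valve) follows.
The contrapositive of premise 3 (O(not halt_line ⊃ not open_valve)) is O(open_valve ⊃ halt_line), and O(open_valve) is already established, so O(halt_line).
With premise 7, O(halt_line ⊃ not report_complaint), the K-axiom yields O(not report_complaint).
The contrapositive of premise 2 (O(not seal_report ⊃ report_complaint)) is O(not report_complaint ⊃ seal_report), and O(not report_complaint) is already established, so O(seal_report).
Premises 4, 5, 6, 9 do not contribute to this derivation.
So O(seal_report) holds, i.e. F(not seal_report). The claim follows.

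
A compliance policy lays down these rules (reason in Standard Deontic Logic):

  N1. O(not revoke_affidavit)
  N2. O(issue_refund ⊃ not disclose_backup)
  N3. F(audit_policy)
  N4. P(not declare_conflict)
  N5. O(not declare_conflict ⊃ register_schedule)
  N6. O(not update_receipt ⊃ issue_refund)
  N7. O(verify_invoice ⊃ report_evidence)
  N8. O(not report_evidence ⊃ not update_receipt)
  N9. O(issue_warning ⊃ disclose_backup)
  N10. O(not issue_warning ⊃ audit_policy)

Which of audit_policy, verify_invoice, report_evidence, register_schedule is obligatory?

Premise 3 is F(audit_policy), i.e. O(not audit_policy).
Premise 10 is O(not issue_warning ⊃ audit_policy); contrapositively O(not audit_policy ⊃ issue_warning). Since O(not audit_policy) holds, K gives O(issue_warning).
With premise 9, O(issue_warning ⊃ disclose_backup), the K-axiom yields O(disclose_backup).
Premise 2 is O(issue_refund ⊃ not disclose_backup); contrapositively O(disclose_backup ⊃ not issue_refund). Since O(disclose_backup) holds, K gives O(not issue_refund).
Premise 6, O(not update_receipt ⊃ issue_refund), contraposes to O(not issue_refund ⊃ update_receipt); with O(not issue_refund) we get O(update_receipt).
The contrapositive of premise 8 (O(not report_evidence ⊃ not update_receipt)) is O(update_receipt ⊃ report_evidence), and O(update_receipt) is already established, so O(report_evidence).
So O(report_evidence) holds — report_evidence is obligatory. None of the other listed options is made obligatory by any chain of premises.

report_evidence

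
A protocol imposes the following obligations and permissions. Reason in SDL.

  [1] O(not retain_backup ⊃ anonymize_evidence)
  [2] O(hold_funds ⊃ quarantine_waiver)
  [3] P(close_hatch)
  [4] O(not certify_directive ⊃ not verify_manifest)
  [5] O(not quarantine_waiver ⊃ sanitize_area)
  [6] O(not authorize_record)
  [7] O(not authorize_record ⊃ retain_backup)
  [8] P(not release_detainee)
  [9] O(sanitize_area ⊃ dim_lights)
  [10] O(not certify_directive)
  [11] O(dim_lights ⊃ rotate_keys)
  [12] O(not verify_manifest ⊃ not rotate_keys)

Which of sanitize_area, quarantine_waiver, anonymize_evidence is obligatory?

quarantine_waiver

Premise 10 states O(not certify_directive) outright.
Premise 4 is O(not certify_directive ⊃ not verify_manifest); since O(not certify_directive), deontic closure gives O(not verify_manifest).
With premise 12, O(not verify_manifest ⊃ not rotate_keys), the K-axiom yields O(not rotate_keys).
Premise 11, O(dim_lights ⊃ rotate_keys), contraposes to O(not rotate_keys ⊃ not dim_lights); with O(not rotate_keys) we get O(not dim_lights).
Premise 9, O(sanitize_area ⊃ dim_lights), contraposes to O(not dim_lights ⊃ not sanitize_area); with O(not dim_lights) we get O(not sanitize_area).
The contrapositive of premise 5 (O(not quarantine_waiver ⊃ sanitize_area)) is O(not sanitize_area ⊃ quarantine_waiver), and O(not sanitize_area) is already established, so O(quarantine_waiver).
So O(quarantine_waiver) holds — quarantine_waiver is obligatory. None of the other listed options is made obligatory by any chain of premises.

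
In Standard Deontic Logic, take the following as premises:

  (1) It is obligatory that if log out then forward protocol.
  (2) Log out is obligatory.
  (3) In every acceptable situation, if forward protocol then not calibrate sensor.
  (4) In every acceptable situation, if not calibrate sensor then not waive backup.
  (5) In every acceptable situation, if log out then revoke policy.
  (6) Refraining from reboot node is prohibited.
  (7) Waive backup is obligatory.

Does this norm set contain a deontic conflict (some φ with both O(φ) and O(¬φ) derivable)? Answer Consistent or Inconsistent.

Premise 7 states O(waive_backup) outright.
The contrapositive of premise 4 (O(¬calibrate_sensor → ¬waive_backup)) is O(waive_backup → calibrate_sensor), and O(waive_backup) is already established, so O(calibrate_sensor).
Premise 3 is O(forward_protocol → ¬calibrate_sensor); contrapositively O(calibrate_sensor → ¬forward_protocol). Since O(calibrate_sensor) holds, K gives O(¬forward_protocol).
Premise 1, O(log_out → forward_protocol), contraposes to O(¬forward_protocol → ¬log_out); with O(¬forward_protocol) we get O(¬log_out).
However, premise 2 gives O(log_out).
We now have both O(¬log_out) and O(log_out) — log_out is simultaneously obligatory and forbidden, violating the D-axiom.

Inconsistent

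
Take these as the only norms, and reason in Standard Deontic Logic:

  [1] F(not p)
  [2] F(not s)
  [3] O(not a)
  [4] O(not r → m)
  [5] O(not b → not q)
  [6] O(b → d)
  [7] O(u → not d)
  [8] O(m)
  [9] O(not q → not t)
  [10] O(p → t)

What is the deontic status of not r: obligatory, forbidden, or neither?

Neither

Premise 4 is O(not r → m); even if O(m) held, inferring O(not r) would be affirming the consequent — invalid.
No premise or chain of K-axiom applications forces O(not r), and none forces O(r). So not r is neither obligatory nor forbidden under these norms.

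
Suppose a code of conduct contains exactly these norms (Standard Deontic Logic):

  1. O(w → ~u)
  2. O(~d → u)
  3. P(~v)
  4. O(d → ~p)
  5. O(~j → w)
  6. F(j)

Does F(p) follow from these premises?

Yes

F(j) at premise 6 means O(~j).
From O(~j) and premise 5, O(~j → w), we obtain O(w).
From O(w) and premise 1, O(w → ~u), we obtain O(~u).
Premise 2 is O(~d → u); contrapositively O(~u → d). Since O(~u) holds, K gives O(d).
Applying K to premise 4 (O(d → ~p)) and O(d) yields O(~p).
Premise 3 does not contribute to this derivation.
So O(~p) holds, i.e. F(p). The claim follows.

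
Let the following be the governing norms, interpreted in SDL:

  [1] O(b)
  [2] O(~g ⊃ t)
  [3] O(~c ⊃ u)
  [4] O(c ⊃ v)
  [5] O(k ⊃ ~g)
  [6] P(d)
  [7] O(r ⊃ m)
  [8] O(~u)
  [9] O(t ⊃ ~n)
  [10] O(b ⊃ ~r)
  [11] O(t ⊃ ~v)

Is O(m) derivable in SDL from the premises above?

No

Premise 7 is O(r ⊃ m), but O(r) is not derivable from the premises, so it does not yield O(m).
No other premise forces O(m). An ideal world satisfying every premise can still have m false, so O(m) is not derivable.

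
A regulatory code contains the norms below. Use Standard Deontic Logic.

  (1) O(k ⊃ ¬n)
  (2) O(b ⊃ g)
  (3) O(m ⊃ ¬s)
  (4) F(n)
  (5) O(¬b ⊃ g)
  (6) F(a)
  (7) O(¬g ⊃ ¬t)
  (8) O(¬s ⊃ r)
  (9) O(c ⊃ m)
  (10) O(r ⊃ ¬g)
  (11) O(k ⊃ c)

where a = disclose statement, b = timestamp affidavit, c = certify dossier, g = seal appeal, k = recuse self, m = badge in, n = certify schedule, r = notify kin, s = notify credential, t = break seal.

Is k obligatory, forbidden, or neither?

Premises 2 and 5 cover both cases: O(b ⊃ g) and O(¬b ⊃ g). Since b ∨ ¬b is a tautology, O(g) follows.
Premise 10 is O(r ⊃ ¬g); contrapositively O(g ⊃ ¬r). Since O(g) holds, K gives O(¬r).
Premise 8 is O(¬s ⊃ r); contrapositively O(¬r ⊃ s). Since O(¬r) holds, K gives O(s).
The contrapositive of premise 3 (O(m ⊃ ¬s)) is O(s ⊃ ¬m), and O(s) is already established, so O(¬m).
Premise 9, O(c ⊃ m), contraposes to O(¬m ⊃ ¬c); with O(¬m) we get O(¬c).
Premise 11, O(k ⊃ c), contraposes to O(¬c ⊃ ¬k); with O(¬c) we get O(¬k).
Premises 1, 4, 6, 7 do not contribute to this derivation.
Thus O(¬k), which is F(k): k is forbidden.

Forbidden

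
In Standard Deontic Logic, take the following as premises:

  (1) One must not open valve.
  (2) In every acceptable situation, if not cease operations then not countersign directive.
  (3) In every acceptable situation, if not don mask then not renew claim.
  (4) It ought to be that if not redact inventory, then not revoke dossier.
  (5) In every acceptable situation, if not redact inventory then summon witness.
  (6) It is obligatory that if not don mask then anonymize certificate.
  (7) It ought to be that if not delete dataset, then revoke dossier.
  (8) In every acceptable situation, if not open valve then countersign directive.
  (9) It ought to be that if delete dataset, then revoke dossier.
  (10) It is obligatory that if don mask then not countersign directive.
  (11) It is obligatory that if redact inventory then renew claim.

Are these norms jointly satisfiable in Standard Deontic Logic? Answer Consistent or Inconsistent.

Inconsistent

By case analysis on ¬delete_dataset: premise 7 gives O(¬delete_dataset → revoke_dossier) and premise 9 gives O(delete_dataset → revoke_dossier), so O(revoke_dossier) either way.
Premise 4, O(¬redact_inventory → ¬revoke_dossier), contraposes to O(revoke_dossier → redact_inventory); with O(revoke_dossier) we get O(redact_inventory).
With premise 11, O(redact_inventory → renew_claim), the K-axiom yields O(renew_claim).
Premise 3, O(¬don_mask → ¬renew_claim), contraposes to O(renew_claim → don_mask); with O(renew_claim) we get O(don_mask).
With premise 10, O(don_mask → ¬countersign_directive), the K-axiom yields O(¬countersign_directive).
Premise 8 is O(¬open_valve → countersign_directive); contrapositively O(¬countersign_directive → open_valve). Since O(¬countersign_directive) holds, K gives O(open_valve).
But premise 1, F(open_valve), means O(¬open_valve).
We now have both O(open_valve) and O(¬open_valve) — open_valve is simultaneously obligatory and forbidden, violating the D-axiom.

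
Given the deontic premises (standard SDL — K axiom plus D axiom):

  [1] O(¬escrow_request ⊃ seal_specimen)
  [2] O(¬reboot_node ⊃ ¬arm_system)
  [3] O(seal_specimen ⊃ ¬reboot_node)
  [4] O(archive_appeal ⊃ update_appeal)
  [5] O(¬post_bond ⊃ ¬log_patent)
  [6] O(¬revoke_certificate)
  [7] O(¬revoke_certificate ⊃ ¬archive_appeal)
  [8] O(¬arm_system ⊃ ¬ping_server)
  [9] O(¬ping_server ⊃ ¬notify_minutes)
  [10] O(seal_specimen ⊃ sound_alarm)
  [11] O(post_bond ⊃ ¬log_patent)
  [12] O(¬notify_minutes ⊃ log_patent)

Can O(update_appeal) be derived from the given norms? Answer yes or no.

Premise 4 is O(archive_appeal ⊃ update_appeal), but O(archive_appeal) is not derivable from the premises, so it does not yield O(update_appeal).
No other premise forces O(update_appeal). An ideal world satisfying every premise can still have update_appeal false, so O(update_appeal) is not derivable.

No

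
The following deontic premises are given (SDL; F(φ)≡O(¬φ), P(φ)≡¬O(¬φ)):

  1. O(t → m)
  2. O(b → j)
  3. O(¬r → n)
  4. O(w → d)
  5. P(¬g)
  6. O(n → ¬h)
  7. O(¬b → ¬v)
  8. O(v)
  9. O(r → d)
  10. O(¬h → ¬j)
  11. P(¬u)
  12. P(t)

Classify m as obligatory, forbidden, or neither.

Neither

Premise 1 is O(t → m), but O(t) is not derivable from the premises (the permission P(t) asserts only ¬O(¬t), not O(t)), so it does not yield O(m).
No premise or chain of K-axiom applications forces O(m), and none forces O(¬m). So m is neither obligatory nor forbidden under these norms.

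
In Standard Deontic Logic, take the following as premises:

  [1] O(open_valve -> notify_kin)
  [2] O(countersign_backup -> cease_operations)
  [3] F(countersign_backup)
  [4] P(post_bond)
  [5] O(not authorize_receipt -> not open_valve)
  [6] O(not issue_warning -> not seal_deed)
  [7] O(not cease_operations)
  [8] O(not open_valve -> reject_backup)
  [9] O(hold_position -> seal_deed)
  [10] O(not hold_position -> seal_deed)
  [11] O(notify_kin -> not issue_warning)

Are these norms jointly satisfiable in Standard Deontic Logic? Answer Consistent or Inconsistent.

Consistent

Premise 2 is O(countersign_backup -> cease_operations), but O(countersign_backup) is not derivable from the premises, so it does not yield O(cease_operations).
So O(cease_operations) is not derivable, and the apparent clash with O(not cease_operations) does not arise.
A world satisfying every obligation exists (e.g. authorize_receipt=false, cease_operations=false, countersign_backup=false, hold_position=false, issue_warning=true, notify_kin=false, open_valve=false, post_bond=false, reject_backup=true, seal_deed=true); no atom is both obligatory and forbidden, so the set is consistent.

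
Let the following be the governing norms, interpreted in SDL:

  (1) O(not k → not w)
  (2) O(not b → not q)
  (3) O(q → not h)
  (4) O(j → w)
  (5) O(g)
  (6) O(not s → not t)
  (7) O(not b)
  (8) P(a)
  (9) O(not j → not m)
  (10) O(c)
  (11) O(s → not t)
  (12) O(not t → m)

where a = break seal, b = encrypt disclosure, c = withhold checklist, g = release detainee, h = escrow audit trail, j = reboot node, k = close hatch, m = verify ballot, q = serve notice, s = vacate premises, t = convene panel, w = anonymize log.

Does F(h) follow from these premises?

No

Premise 3 is O(q → not h), but O(q) is not derivable from the premises, so it does not yield O(not h).
No other premise forces O(not h). An ideal world satisfying every premise can still have h true, so F(h) is not derivable.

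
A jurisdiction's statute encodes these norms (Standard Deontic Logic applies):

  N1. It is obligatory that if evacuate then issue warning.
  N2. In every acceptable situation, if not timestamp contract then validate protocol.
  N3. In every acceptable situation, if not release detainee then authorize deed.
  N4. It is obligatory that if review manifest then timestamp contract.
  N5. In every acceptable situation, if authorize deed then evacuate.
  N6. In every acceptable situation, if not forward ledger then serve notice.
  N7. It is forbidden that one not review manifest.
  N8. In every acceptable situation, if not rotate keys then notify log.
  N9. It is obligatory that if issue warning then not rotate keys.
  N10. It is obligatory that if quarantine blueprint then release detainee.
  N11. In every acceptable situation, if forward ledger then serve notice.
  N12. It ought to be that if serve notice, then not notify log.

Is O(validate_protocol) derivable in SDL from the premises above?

No

Premise 2 is O(¬timestamp_contract → validate_protocol), but O(¬timestamp_contract) is not derivable from the premises, so it does not yield O(validate_protocol).
No other premise forces O(validate_protocol). An ideal world satisfying every premise can still have validate_protocol false, so O(validate_protocol) is not derivable.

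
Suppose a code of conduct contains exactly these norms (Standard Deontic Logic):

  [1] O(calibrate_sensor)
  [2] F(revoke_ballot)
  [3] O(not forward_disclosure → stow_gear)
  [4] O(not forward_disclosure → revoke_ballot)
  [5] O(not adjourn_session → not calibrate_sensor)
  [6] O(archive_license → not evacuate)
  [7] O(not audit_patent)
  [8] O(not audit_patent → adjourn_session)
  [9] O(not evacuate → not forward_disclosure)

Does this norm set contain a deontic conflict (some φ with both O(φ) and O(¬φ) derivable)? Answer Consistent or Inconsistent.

Premise 5 is O(not adjourn_session → not calibrate_sensor), but O(not adjourn_session) is not derivable from the premises, so it does not yield O(not calibrate_sensor).
So O(not calibrate_sensor) is not derivable, and the apparent clash with O(calibrate_sensor) does not arise.
A world satisfying every obligation exists (e.g. adjourn_session=true, archive_license=false, audit_patent=false, calibrate_sensor=true, evacuate=true, forward_disclosure=true, revoke_ballot=false, stow_gear=false); no atom is both obligatory and forbidden, so the set is consistent.

Consistent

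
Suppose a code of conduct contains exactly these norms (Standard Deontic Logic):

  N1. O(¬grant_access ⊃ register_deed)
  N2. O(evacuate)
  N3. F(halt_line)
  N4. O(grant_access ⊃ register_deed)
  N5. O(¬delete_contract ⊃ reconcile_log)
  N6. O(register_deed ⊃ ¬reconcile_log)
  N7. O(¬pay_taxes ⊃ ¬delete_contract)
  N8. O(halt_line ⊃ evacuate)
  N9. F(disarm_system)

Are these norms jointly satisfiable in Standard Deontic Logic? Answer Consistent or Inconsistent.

Premise 8 is O(halt_line ⊃ evacuate); even if O(evacuate) held, inferring O(halt_line) would be affirming the consequent — invalid.
So O(halt_line) is not derivable, and the apparent clash with O(¬halt_line) does not arise.
A world satisfying every obligation exists (e.g. delete_contract=true, disarm_system=false, evacuate=true, grant_access=false, halt_line=false, pay_taxes=true, reconcile_log=false, register_deed=true); no atom is both obligatory and forbidden, so the set is consistent.

Consistent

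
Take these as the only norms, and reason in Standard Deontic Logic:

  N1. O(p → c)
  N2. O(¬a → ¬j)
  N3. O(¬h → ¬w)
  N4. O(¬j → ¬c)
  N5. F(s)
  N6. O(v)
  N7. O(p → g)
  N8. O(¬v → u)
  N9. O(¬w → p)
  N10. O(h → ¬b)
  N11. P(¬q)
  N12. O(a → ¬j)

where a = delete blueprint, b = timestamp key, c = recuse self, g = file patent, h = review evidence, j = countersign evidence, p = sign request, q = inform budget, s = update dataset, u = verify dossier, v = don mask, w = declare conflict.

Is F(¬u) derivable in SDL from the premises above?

Premise 8 is O(¬v → u), but O(¬v) is not derivable from the premises, so it does not yield O(u).
No other premise forces O(u). An ideal world satisfying every premise can still have ¬u true, so F(¬u) is not derivable.

No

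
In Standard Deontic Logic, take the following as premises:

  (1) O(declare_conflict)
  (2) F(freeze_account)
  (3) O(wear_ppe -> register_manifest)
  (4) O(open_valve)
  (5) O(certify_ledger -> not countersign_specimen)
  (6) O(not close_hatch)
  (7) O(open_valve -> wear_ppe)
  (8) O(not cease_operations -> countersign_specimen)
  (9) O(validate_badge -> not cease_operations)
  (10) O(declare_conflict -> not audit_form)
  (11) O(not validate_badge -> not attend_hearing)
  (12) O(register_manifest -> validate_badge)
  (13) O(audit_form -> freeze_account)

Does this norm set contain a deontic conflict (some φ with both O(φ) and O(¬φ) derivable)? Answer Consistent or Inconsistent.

Premise 13 is O(audit_form -> freeze_account), but O(audit_form) is not derivable from the premises, so it does not yield O(freeze_account).
So O(freeze_account) is not derivable, and the apparent clash with O(not freeze_account) does not arise.
A world satisfying every obligation exists (e.g. attend_hearing=false, audit_form=false, cease_operations=false, certify_ledger=false, close_hatch=false, countersign_specimen=true, declare_conflict=true, freeze_account=false, open_valve=true, register_manifest=true, validate_badge=true, wear_ppe=true); no atom is both obligatory and forbidden, so the set is consistent.

Consistent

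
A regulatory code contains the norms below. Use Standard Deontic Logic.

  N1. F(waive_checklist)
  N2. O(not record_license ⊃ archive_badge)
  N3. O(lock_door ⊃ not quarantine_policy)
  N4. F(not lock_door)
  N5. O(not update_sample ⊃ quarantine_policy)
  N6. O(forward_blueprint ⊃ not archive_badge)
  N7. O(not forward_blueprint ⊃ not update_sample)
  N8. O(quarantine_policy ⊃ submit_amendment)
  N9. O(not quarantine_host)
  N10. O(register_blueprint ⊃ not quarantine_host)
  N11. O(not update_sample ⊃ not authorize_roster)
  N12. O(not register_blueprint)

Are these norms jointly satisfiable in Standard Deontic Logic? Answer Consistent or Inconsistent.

Premise 10 is O(register_blueprint ⊃ not quarantine_host); even if O(not quarantine_host) held, inferring O(register_blueprint) would be affirming the consequent — invalid.
So O(register_blueprint) is not derivable, and the apparent clash with O(not register_blueprint) does not arise.
A world satisfying every obligation exists (e.g. archive_badge=false, authorize_roster=false, forward_blueprint=true, lock_door=true, quarantine_host=false, quarantine_policy=false, record_license=true, register_blueprint=false, submit_amendment=false, update_sample=true, waive_checklist=false); no atom is both obligatory and forbidden, so the set is consistent.

Consistent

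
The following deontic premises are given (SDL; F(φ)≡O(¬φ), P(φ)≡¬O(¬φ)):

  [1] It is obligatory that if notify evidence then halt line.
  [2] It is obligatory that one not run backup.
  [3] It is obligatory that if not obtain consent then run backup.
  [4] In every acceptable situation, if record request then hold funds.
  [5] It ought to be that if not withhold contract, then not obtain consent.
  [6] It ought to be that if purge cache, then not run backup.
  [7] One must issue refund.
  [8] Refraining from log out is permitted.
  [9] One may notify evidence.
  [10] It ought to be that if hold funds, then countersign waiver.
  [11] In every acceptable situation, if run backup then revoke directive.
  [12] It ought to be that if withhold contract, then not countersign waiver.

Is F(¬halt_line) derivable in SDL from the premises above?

Premise 1 is O(notify_evidence → halt_line), but O(notify_evidence) is not derivable from the premises (the permission P(notify_evidence) asserts only ¬O(¬notify_evidence), not O(notify_evidence)), so it does not yield O(halt_line).
No other premise forces O(halt_line). An ideal world satisfying every premise can still have ¬halt_line true, so F(¬halt_line) is not derivable.

No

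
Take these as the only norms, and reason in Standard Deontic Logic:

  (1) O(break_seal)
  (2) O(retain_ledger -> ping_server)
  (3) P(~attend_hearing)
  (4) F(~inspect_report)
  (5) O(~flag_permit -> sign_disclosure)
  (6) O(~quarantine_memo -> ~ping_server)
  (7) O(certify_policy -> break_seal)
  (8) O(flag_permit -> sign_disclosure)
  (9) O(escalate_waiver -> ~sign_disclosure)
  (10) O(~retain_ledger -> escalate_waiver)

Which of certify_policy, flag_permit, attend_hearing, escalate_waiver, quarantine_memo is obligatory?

Premises 8 and 5 cover both cases: O(flag_permit -> sign_disclosure) and O(~flag_permit -> sign_disclosure). Since flag_permit ∨ ~flag_permit is a tautology, O(sign_disclosure) follows.
The contrapositive of premise 9 (O(escalate_waiver -> ~sign_disclosure)) is O(sign_disclosure -> ~escalate_waiver), and O(sign_disclosure) is already established, so O(~escalate_waiver).
Premise 10, O(~retain_ledger -> escalate_waiver), contraposes to O(~escalate_waiver -> retain_ledger); with O(~escalate_waiver) we get O(retain_ledger).
With premise 2, O(retain_ledger -> ping_server), the K-axiom yields O(ping_server).
The contrapositive of premise 6 (O(~quarantine_memo -> ~ping_server)) is O(ping_server -> quarantine_memo), and O(ping_server) is already established, so O(quarantine_memo).
So O(quarantine_memo) holds — quarantine_memo is obligatory. None of the other listed options is made obligatory by any chain of premises.

quarantine_memo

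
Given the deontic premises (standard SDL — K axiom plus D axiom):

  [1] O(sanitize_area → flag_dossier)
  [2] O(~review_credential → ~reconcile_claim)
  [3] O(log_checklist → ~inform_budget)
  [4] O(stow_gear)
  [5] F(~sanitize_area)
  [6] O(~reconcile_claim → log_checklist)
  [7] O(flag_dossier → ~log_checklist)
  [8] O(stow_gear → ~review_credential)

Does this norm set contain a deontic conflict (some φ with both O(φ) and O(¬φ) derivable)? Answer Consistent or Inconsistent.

Premise 5, F(~sanitize_area), is equivalent to O(sanitize_area).
From O(sanitize_area) and premise 1, O(sanitize_area → flag_dossier), we obtain O(flag_dossier).
From O(flag_dossier) and premise 7, O(flag_dossier → ~log_checklist), we obtain O(~log_checklist).
Premise 6, O(~reconcile_claim → log_checklist), contraposes to O(~log_checklist → reconcile_claim); with O(~log_checklist) we get O(reconcile_claim).
The contrapositive of premise 2 (O(~review_credential → ~reconcile_claim)) is O(reconcile_claim → review_credential), and O(reconcile_claim) is already established, so O(review_credential).
Premise 8 is O(stow_gear → ~review_credential); contrapositively O(review_credential → ~stow_gear). Since O(review_credential) holds, K gives O(~stow_gear).
Yet premise 4 states O(stow_gear).
We now have both O(~stow_gear) and O(stow_gear) — stow_gear is simultaneously obligatory and forbidden, violating the D-axiom.

Inconsistent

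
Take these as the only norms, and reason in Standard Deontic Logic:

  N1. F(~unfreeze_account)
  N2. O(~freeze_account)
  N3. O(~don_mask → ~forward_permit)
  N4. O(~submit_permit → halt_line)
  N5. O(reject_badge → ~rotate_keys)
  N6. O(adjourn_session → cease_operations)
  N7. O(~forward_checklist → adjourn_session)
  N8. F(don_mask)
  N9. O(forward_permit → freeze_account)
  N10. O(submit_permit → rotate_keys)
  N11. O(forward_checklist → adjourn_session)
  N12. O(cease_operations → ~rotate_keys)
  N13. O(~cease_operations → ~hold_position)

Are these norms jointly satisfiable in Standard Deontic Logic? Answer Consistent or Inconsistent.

Premise 9 is O(forward_permit → freeze_account), but O(forward_permit) is not derivable from the premises, so it does not yield O(freeze_account).
So O(freeze_account) is not derivable, and the apparent clash with O(~freeze_account) does not arise.
A world satisfying every obligation exists (e.g. adjourn_session=true, cease_operations=true, don_mask=false, forward_checklist=false, forward_permit=false, freeze_account=false, halt_line=true, hold_position=false, reject_badge=false, rotate_keys=false, submit_permit=false, unfreeze_account=true); no atom is both obligatory and forbidden, so the set is consistent.

Consistent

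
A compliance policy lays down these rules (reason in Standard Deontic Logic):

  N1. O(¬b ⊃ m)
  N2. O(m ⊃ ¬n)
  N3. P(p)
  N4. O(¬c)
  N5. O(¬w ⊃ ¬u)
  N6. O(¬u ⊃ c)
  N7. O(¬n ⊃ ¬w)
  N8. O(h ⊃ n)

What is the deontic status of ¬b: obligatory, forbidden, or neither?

Forbidden

From premise 4 we have O(¬c).
The contrapositive of premise 6 (O(¬u ⊃ c)) is O(¬c ⊃ u), and O(¬c) is already established, so O(u).
The contrapositive of premise 5 (O(¬w ⊃ ¬u)) is O(u ⊃ w), and O(u) is already established, so O(w).
The contrapositive of premise 7 (O(¬n ⊃ ¬w)) is O(w ⊃ n), and O(w) is already established, so O(n).
The contrapositive of premise 2 (O(m ⊃ ¬n)) is O(n ⊃ ¬m), and O(n) is already established, so O(¬m).
Premise 1 is O(¬b ⊃ m); contrapositively O(¬m ⊃ b). Since O(¬m) holds, K gives O(b).
Premises 3, 8 do not contribute to this derivation.
Thus O(b), which is F(¬b): ¬b is forbidden.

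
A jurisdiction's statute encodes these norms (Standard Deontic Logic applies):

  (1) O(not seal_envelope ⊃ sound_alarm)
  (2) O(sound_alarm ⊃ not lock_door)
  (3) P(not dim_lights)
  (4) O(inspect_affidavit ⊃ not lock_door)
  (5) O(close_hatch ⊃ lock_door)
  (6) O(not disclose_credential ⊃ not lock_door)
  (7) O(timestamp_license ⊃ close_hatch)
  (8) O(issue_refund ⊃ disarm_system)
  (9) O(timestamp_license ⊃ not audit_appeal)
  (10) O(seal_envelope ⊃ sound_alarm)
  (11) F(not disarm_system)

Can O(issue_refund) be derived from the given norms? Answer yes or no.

No

Premise 8 is O(issue_refund ⊃ disarm_system); even if O(disarm_system) held, inferring O(issue_refund) would be affirming the consequent — invalid.
No other premise forces O(issue_refund). An ideal world satisfying every premise can still have issue_refund false, so O(issue_refund) is not derivable.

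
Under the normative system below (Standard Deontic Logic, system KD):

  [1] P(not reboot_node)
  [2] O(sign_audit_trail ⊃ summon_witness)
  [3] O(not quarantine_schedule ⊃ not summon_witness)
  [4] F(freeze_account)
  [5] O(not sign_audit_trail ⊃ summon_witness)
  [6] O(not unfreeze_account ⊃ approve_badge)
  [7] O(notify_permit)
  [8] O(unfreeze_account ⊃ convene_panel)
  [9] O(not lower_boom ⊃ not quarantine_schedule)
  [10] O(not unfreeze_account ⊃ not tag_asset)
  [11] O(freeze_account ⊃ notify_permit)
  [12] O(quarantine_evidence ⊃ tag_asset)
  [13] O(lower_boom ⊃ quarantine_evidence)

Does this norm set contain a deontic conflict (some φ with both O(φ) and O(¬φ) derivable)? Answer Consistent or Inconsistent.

Consistent

Premise 11 is O(freeze_account ⊃ notify_permit); even if O(notify_permit) held, inferring O(freeze_account) would be affirming the consequent — invalid.
So O(freeze_account) is not derivable, and the apparent clash with O(not freeze_account) does not arise.
A world satisfying every obligation exists (e.g. approve_badge=false, convene_panel=true, freeze_account=false, lower_boom=true, notify_permit=true, quarantine_evidence=true, quarantine_schedule=true, reboot_node=false, sign_audit_trail=false, summon_witness=true, tag_asset=true, unfreeze_account=true); no atom is both obligatory and forbidden, so the set is consistent.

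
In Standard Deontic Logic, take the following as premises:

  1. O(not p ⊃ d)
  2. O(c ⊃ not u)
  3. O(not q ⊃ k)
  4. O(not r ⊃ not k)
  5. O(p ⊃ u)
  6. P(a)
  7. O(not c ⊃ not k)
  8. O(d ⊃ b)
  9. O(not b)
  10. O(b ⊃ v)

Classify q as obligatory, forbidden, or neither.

Premise 9 states O(not b) outright.
The contrapositive of premise 8 (O(d ⊃ b)) is O(not b ⊃ not d), and O(not b) is already established, so O(not d).
Premise 1, O(not p ⊃ d), contraposes to O(not d ⊃ p); with O(not d) we get O(p).
With premise 5, O(p ⊃ u), the K-axiom yields O(u).
Premise 2 is O(c ⊃ not u); contrapositively O(u ⊃ not c). Since O(u) holds, K gives O(not c).
Applying K to premise 7 (O(not c ⊃ not k)) and O(not c) yields O(not k).
Premise 3, O(not q ⊃ k), contraposes to O(not k ⊃ q); with O(not k) we get O(q).
Premises 4, 6, 10 do not contribute to this derivation.
Hence q is obligatory.

Obligatory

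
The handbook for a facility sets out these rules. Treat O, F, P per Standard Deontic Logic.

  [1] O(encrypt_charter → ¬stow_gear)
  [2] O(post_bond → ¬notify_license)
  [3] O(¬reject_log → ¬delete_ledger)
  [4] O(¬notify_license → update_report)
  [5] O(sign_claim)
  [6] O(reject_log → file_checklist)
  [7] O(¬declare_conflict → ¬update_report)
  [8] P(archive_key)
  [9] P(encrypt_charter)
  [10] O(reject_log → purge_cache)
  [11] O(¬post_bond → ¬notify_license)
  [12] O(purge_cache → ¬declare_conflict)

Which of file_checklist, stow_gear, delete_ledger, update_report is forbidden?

delete_ledger

By case analysis on post_bond: premise 2 gives O(post_bond → ¬notify_license) and premise 11 gives O(¬post_bond → ¬notify_license), so O(¬notify_license) either way.
Premise 4 is O(¬notify_license → update_report); since O(¬notify_license), deontic closure gives O(update_report).
The contrapositive of premise 7 (O(¬declare_conflict → ¬update_report)) is O(update_report → declare_conflict), and O(update_report) is already established, so O(declare_conflict).
Premise 12, O(purge_cache → ¬declare_conflict), contraposes to O(declare_conflict → ¬purge_cache); with O(declare_conflict) we get O(¬purge_cache).
Premise 10 is O(reject_log → purge_cache); contrapositively O(¬purge_cache → ¬reject_log). Since O(¬purge_cache) holds, K gives O(¬reject_log).
From O(¬reject_log) and premise 3, O(¬reject_log → ¬delete_ledger), we obtain O(¬delete_ledger).
So O(¬delete_ledger) holds, i.e. delete_ledger is forbidden. None of the other listed options is forbidden under the premises.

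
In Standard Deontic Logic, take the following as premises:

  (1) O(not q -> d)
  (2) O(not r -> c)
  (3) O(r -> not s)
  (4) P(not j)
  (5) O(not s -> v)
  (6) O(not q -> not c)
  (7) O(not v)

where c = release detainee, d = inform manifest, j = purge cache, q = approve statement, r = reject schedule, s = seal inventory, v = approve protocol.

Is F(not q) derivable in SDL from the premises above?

Premise 7 states O(not v) outright.
The contrapositive of premise 5 (O(not s -> v)) is O(not v -> s), and O(not v) is already established, so O(s).
Premise 3 is O(r -> not s); contrapositively O(s -> not r). Since O(s) holds, K gives O(not r).
With premise 2, O(not r -> c), the K-axiom yields O(c).
The contrapositive of premise 6 (O(not q -> not c)) is O(c -> q), and O(c) is already established, so O(q).
Premises 1, 4 do not contribute to this derivation.
So O(q) holds, i.e. F(not q). The claim follows.

Yes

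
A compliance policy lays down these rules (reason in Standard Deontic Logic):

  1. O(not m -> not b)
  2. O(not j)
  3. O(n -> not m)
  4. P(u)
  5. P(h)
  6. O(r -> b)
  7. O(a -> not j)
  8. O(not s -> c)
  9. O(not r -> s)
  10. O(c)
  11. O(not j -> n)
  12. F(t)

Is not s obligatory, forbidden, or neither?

Premise 2 gives O(not j).
With premise 11, O(not j -> n), the K-axiom yields O(n).
Applying K to premise 3 (O(n -> not m)) and O(n) yields O(not m).
Applying K to premise 1 (O(not m -> not b)) and O(not m) yields O(not b).
Premise 6, O(r -> b), contraposes to O(not b -> not r); with O(not b) we get O(not r).
Premise 9 is O(not r -> s); since O(not r), deontic closure gives O(s).
Premises 4, 5, 7, 8, 10, 12 do not contribute to this derivation.
Thus O(s), which is F(not s): not s is forbidden.

Forbidden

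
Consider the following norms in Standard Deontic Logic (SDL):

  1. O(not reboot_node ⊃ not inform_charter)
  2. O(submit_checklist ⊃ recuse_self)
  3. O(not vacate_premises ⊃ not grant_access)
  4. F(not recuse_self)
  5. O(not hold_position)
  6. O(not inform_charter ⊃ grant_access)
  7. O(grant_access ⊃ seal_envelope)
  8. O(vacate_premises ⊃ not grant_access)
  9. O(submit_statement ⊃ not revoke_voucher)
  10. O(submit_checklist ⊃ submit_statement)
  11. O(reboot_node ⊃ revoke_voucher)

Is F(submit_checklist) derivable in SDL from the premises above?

Yes

Premises 8 and 3 are O(vacate_premises ⊃ not grant_access) and O(not vacate_premises ⊃ not grant_access); every ideal world satisfies vacate_premises or not vacate_premises, so in either case not grant_access holds — hence O(not grant_access).
The contrapositive of premise 6 (O(not inform_charter ⊃ grant_access)) is O(not grant_access ⊃ inform_charter), and O(not grant_access) is already established, so O(inform_charter).
Premise 1 is O(not reboot_node ⊃ not inform_charter); contrapositively O(inform_charter ⊃ reboot_node). Since O(inform_charter) holds, K gives O(reboot_node).
With premise 11, O(reboot_node ⊃ revoke_voucher), the K-axiom yields O(revoke_voucher).
Premise 9, O(submit_statement ⊃ not revoke_voucher), contraposes to O(revoke_voucher ⊃ not submit_statement); with O(revoke_voucher) we get O(not submit_statement).
The contrapositive of premise 10 (O(submit_checklist ⊃ submit_statement)) is O(not submit_statement ⊃ not submit_checklist), and O(not submit_statement) is already established, so O(not submit_checklist).
Premises 2, 4, 5, 7 do not contribute to this derivation.
So O(not submit_checklist) holds, i.e. F(submit_checklist). The claim follows.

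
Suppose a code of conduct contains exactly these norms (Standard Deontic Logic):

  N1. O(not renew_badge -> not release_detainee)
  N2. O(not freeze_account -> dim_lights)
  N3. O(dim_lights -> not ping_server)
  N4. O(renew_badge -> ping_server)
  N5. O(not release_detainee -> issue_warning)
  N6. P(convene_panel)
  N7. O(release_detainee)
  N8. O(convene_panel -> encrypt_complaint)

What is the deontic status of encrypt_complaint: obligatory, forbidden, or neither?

Neither

Premise 8 is O(convene_panel -> encrypt_complaint), but O(convene_panel) is not derivable from the premises (the permission P(convene_panel) asserts only not O(not convene_panel), not O(convene_panel)), so it does not yield O(encrypt_complaint).
No premise or chain of K-axiom applications forces O(encrypt_complaint), and none forces O(not encrypt_complaint). So encrypt_complaint is neither obligatory nor forbidden under these norms.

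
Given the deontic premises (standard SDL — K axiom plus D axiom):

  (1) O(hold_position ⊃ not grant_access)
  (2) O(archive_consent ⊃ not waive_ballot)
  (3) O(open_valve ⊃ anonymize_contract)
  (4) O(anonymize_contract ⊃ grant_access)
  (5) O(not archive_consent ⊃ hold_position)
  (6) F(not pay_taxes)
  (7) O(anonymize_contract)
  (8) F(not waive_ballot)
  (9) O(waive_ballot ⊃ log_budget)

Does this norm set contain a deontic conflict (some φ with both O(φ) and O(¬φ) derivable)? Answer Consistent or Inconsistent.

Premise 7 gives O(anonymize_contract).
From O(anonymize_contract) and premise 4, O(anonymize_contract ⊃ grant_access), we obtain O(grant_access).
Premise 1 is O(hold_position ⊃ not grant_access); contrapositively O(grant_access ⊃ not hold_position). Since O(grant_access) holds, K gives O(not hold_position).
The contrapositive of premise 5 (O(not archive_consent ⊃ hold_position)) is O(not hold_position ⊃ archive_consent), and O(not hold_position) is already established, so O(archive_consent).
From O(archive_consent) and premise 2, O(archive_consent ⊃ not waive_ballot), we obtain O(not waive_ballot).
But premise 8, F(not waive_ballot), means O(waive_ballot).
We now have both O(not waive_ballot) and O(waive_ballot) — waive_ballot is simultaneously obligatory and forbidden, violating the D-axiom.

Inconsistent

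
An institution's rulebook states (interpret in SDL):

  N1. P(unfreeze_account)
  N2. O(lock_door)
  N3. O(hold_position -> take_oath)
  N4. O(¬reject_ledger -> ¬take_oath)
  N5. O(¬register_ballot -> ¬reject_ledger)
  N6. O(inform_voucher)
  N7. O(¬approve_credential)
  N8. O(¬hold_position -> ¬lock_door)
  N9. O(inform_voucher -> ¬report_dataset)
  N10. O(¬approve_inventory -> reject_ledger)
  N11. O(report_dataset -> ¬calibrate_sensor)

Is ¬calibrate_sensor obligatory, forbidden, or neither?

Neither

Premise 11 is O(report_dataset -> ¬calibrate_sensor), but O(report_dataset) is not derivable from the premises, so it does not yield O(¬calibrate_sensor).
No premise or chain of K-axiom applications forces O(¬calibrate_sensor), and none forces O(calibrate_sensor). So ¬calibrate_sensor is neither obligatory nor forbidden under these norms.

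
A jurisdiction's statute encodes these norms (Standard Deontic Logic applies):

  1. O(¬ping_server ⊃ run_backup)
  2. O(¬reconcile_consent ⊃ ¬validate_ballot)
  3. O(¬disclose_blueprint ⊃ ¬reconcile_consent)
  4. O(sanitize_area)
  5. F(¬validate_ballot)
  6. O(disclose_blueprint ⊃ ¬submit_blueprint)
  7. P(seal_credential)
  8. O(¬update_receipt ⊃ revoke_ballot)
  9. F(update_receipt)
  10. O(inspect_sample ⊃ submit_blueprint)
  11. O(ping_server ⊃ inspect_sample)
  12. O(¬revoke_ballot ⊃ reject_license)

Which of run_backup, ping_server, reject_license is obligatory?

run_backup

Premise 5, F(¬validate_ballot), is equivalent to O(validate_ballot).
Premise 2, O(¬reconcile_consent ⊃ ¬validate_ballot), contraposes to O(validate_ballot ⊃ reconcile_consent); with O(validate_ballot) we get O(reconcile_consent).
The contrapositive of premise 3 (O(¬disclose_blueprint ⊃ ¬reconcile_consent)) is O(reconcile_consent ⊃ disclose_blueprint), and O(reconcile_consent) is already established, so O(disclose_blueprint).
From O(disclose_blueprint) and premise 6, O(disclose_blueprint ⊃ ¬submit_blueprint), we obtain O(¬submit_blueprint).
Premise 10, O(inspect_sample ⊃ submit_blueprint), contraposes to O(¬submit_blueprint ⊃ ¬inspect_sample); with O(¬submit_blueprint) we get O(¬inspect_sample).
Premise 11, O(ping_server ⊃ inspect_sample), contraposes to O(¬inspect_sample ⊃ ¬ping_server); with O(¬inspect_sample) we get O(¬ping_server).
With premise 1, O(¬ping_server ⊃ run_backup), the K-axiom yields O(run_backup).
So O(run_backup) holds — run_backup is obligatory. None of the other listed options is made obligatory by any chain of premises.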